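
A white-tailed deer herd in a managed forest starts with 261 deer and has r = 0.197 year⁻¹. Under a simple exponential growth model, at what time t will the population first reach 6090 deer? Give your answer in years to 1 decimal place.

Set N₀·e^(rt) = 6090: e^(0.197·t) = 6090/261 = 23.333.
0.197·t = ln(23.333) = 3.1499, so t = 3.1499/0.197 = 15.989.

16.0 years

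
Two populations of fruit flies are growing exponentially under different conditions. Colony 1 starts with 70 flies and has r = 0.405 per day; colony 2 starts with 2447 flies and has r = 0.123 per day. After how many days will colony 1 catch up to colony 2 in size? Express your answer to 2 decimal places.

Set 70·e^(0.405t) = 2447·e^(0.123t).
e^((0.405 − 0.123)t) = 2447/70 → e^(0.282·t) = 34.957.
0.282·t = ln(34.957) = 3.5541, so t = 3.5541/0.282 = 12.603.

12.60 days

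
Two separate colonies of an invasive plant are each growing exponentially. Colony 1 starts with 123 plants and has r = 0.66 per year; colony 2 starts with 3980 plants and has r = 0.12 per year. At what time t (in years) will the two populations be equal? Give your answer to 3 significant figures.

Set 123·e^(0.66t) = 3980·e^(0.12t).
e^((0.66 − 0.12)t) = 3980/123 → e^(0.54·t) = 32.358.
0.54·t = ln(32.358) = 3.4769, so t = 3.4769/0.54 = 6.4386.

6.44 years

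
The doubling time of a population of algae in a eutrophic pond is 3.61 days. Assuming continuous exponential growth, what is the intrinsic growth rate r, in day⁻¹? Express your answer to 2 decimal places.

0.19 per day

r = ln(2)/t_d = 0.6931/3.61 = 0.19201.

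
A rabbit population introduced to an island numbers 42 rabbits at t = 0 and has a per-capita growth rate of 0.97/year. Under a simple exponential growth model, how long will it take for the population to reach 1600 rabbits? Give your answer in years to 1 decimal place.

3.8 years

Set N₀·e^(rt) = 1600: e^(0.97·t) = 1600/42 = 38.095.
0.97·t = ln(38.095) = 3.6401, so t = 3.6401/0.97 = 3.7527.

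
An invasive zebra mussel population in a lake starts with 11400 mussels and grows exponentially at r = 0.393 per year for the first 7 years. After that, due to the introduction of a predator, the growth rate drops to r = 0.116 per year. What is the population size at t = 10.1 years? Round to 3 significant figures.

Phase 1: N(7) = 11400·e^(0.393×7) = 11400·e^2.751 = 178504.
Phase 2 runs for 10.1 − 7 = 3.1 years at r = 0.116.
N(10.1) = 178504·e^(0.116×3.1) = 178504·e^0.3596 = 255753.

256000 mussels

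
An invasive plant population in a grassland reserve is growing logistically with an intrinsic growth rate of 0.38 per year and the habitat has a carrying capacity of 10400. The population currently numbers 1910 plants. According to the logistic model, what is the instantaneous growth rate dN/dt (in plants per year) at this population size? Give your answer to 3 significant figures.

dN/dt = rN(1 − N/K) = 0.38 × 1910 × (1 − 1910/10400).
1 − 1910/10400 = 0.81635; dN/dt = 0.38 × 1910 × 0.81635 = 592.5.

593 plants per year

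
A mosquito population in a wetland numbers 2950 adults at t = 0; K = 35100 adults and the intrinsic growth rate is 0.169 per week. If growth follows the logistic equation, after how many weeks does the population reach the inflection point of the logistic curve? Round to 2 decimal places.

14.13 weeks

Logistic growth is fastest at N = K/2 = 17550.
A = (K − N₀)/N₀ = 10.898. Set K/(1 + A·e^(−rt)) = K/2 → A·e^(−rt) = 1.
e^(−0.169t) = 1/10.898 = 0.0917574, so t = ln(10.898)/0.169 = 2.3886/0.169 = 14.134.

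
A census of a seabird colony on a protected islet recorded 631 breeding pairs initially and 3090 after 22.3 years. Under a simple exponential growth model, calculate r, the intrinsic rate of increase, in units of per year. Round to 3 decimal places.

From N(t) = N₀·e^(rt): e^(r·22.3) = 3090/631 = 4.897.
r·22.3 = ln(4.897) = 1.5886, so r = 1.5886/22.3 = 0.071239.

0.071 per year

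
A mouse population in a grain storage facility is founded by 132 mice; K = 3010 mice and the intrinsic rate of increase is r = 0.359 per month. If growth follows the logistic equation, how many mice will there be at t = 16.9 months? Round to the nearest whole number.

2865 mice

A = (K − N₀)/N₀ = (3010 − 132)/132 = 21.803.
N(t) = K/(1 + A·e^(−rt)) = 3010/(1 + 21.803×e^(−0.359×16.9)).
e^(−6.067) = 0.0023179; denominator = 1 + 21.803×0.0023179 = 1.0505.
N = 3010/1.0505 = 2865.2.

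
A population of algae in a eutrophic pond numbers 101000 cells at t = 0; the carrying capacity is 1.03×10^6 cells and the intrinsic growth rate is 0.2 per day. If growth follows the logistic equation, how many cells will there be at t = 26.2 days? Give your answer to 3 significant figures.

A = (K − N₀)/N₀ = (1.03×10^6 − 101000)/101000 = 9.198.
N(t) = K/(1 + A·e^(−rt)) = 1.03×10^6/(1 + 9.198×e^(−0.2×26.2)).
e^(−5.24) = 0.0053003; denominator = 1 + 9.198×0.0053003 = 1.0488.
N = 1.03×10^6/1.0488 = 982120.

982000 cells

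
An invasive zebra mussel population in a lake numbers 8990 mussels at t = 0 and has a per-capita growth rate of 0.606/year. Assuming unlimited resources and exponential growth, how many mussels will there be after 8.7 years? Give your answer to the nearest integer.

1751649 mussels

N(t) = N₀·e^(rt) = 8990 × e^(0.606×8.7) = 8990 × e^5.272.
e^5.272 ≈ 194.84, so N ≈ 8990 × 194.84 = 1.751649×10^6.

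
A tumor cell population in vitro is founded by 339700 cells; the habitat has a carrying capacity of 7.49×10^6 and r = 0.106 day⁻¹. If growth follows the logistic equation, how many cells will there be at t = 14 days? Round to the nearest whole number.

1297557 cells

A = (K − N₀)/N₀ = (7.49×10^6 − 339700)/339700 = 21.049.
N(t) = K/(1 + A·e^(−rt)) = 7.49×10^6/(1 + 21.049×e^(−0.106×14)).
e^(−1.484) = 0.22673; denominator = 1 + 21.049×0.22673 = 5.7724.
N = 7.49×10^6/5.7724 = 1.297557×10^6.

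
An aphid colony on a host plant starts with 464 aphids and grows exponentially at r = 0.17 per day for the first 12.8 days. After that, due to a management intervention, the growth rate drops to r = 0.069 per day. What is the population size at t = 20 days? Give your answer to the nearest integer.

Phase 1: N(12.8) = 464·e^(0.17×12.8) = 464·e^2.176 = 4088.3.
Phase 2 runs for 20 − 12.8 = 7.2 days at r = 0.069.
N(20) = 4088.3·e^(0.069×7.2) = 4088.3·e^0.4968 = 6718.93.

6719 aphids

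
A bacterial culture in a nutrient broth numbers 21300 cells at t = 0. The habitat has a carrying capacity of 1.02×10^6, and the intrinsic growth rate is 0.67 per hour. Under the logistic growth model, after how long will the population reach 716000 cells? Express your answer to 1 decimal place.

7.0 hours

A = (K − N₀)/N₀ = (1.02×10^6 − 21300)/21300 = 46.887.
Solve 1.02×10^6/(1 + 46.887·e^(−0.67t)) = 716000: 1 + 46.887·e^(−0.67t) = 1.4246, so e^(−0.67t) = 0.00905535.
−0.67·t = ln(0.00905535) = -4.7044, so t = 4.7044/0.67 = 7.0215.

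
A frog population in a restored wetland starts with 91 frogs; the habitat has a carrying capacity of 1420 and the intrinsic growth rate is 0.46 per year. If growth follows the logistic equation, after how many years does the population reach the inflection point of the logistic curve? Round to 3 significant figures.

5.83 years

Logistic growth is fastest at N = K/2 = 710.
A = (K − N₀)/N₀ = 14.604. Set K/(1 + A·e^(−rt)) = K/2 → A·e^(−rt) = 1.
e^(−0.46t) = 1/14.604 = 0.0684725, so t = ln(14.604)/0.46 = 2.6813/0.46 = 5.829.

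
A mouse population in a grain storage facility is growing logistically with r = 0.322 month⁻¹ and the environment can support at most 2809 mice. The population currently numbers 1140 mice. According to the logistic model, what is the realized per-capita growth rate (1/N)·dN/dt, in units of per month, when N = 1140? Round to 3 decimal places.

0.191 per month

(1/N)·dN/dt = r(1 − N/K) = 0.322 × (1 − 1140/2809).
= 0.322 × 0.59416 = 0.19132.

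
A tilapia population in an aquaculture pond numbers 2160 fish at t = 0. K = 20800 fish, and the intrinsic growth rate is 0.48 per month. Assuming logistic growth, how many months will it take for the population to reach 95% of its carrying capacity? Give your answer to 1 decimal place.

10.6 months

A = (K − N₀)/N₀ = (20800 − 2160)/2160 = 8.6296.
Solve 20800/(1 + 8.6296·e^(−0.48t)) = 19760: 1 + 8.6296·e^(−0.48t) = 1.0526, so e^(−0.48t) = 0.00609894.
−0.48·t = ln(0.00609894) = -5.0996, so t = 5.0996/0.48 = 10.624.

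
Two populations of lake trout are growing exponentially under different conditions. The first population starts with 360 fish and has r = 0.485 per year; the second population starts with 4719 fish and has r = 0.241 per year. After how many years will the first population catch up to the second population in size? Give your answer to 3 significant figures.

10.5 years

Set 360·e^(0.485t) = 4719·e^(0.241t).
e^((0.485 − 0.241)t) = 4719/360 → e^(0.244·t) = 13.108.
0.244·t = ln(13.108) = 2.5732, so t = 2.5732/0.244 = 10.546.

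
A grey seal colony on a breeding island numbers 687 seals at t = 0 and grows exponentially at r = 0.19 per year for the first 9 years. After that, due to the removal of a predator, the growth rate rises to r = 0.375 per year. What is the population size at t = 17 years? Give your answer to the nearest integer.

Phase 1: N(9) = 687·e^(0.19×9) = 687·e^1.71 = 3798.4.
Phase 2 runs for 17 − 9 = 8 years at r = 0.375.
N(17) = 3798.4·e^(0.375×8) = 3798.4·e^3 = 76292.8.

76293 seals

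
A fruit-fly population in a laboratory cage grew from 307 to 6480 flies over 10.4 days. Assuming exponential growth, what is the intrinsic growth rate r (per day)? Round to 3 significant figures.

From N(t) = N₀·e^(rt): e^(r·10.4) = 6480/307 = 21.107.
r·10.4 = ln(21.107) = 3.0496, so r = 3.0496/10.4 = 0.29323.

0.293 per day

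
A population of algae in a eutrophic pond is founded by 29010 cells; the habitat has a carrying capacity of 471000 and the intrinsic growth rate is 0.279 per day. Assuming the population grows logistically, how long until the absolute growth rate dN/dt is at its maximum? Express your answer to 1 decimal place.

Logistic growth is fastest at N = K/2 = 235500.
A = (K − N₀)/N₀ = 15.236. Set K/(1 + A·e^(−rt)) = K/2 → A·e^(−rt) = 1.
e^(−0.279t) = 1/15.236 = 0.065635, so t = ln(15.236)/0.279 = 2.7236/0.279 = 9.7622.

9.8 days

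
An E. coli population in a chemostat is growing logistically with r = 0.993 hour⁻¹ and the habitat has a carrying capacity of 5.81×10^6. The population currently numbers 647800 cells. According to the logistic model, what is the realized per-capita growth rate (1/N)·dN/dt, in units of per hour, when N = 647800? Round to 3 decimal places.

(1/N)·dN/dt = r(1 − N/K) = 0.993 × (1 − 647800/5.81×10^6).
= 0.993 × 0.8885 = 0.88228.

0.882 per hour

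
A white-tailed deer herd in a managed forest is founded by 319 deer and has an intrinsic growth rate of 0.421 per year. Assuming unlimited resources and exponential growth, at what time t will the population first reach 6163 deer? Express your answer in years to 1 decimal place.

7.0 years

Set N₀·e^(rt) = 6163: e^(0.421·t) = 6163/319 = 19.32.
0.421·t = ln(19.32) = 2.9611, so t = 2.9611/0.421 = 7.0336.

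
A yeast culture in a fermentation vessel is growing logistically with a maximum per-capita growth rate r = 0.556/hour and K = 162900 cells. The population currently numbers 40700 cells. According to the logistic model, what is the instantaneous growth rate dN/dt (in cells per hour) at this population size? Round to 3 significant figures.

17000 cells per hour

dN/dt = rN(1 − N/K) = 0.556 × 40700 × (1 − 40700/162900).
1 − 40700/162900 = 0.75015; dN/dt = 0.556 × 40700 × 0.75015 = 16975.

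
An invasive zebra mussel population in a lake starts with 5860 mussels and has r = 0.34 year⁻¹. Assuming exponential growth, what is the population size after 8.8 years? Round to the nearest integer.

116763 mussels

N(t) = N₀·e^(rt) = 5860 × e^(0.34×8.8) = 5860 × e^2.992.
e^2.992 ≈ 19.925, so N ≈ 5860 × 19.925 = 116763.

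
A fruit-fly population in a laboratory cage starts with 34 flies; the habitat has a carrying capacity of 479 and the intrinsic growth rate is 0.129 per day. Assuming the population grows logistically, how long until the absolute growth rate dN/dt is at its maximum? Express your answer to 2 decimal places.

Logistic growth is fastest at N = K/2 = 239.5.
A = (K − N₀)/N₀ = 13.088. Set K/(1 + A·e^(−rt)) = K/2 → A·e^(−rt) = 1.
e^(−0.129t) = 1/13.088 = 0.0764045, so t = ln(13.088)/0.129 = 2.5717/0.129 = 19.936.

19.94 days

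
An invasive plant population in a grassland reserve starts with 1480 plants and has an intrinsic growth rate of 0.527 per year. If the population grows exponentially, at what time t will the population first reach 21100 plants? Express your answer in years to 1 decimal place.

Set N₀·e^(rt) = 21100: e^(0.527·t) = 21100/1480 = 14.257.
0.527·t = ln(14.257) = 2.6572, so t = 2.6572/0.527 = 5.0422.

5.0 years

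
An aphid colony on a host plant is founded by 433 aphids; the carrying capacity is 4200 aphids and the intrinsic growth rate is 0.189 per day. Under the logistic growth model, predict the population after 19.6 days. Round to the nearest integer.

A = (K − N₀)/N₀ = (4200 − 433)/433 = 8.6998.
N(t) = K/(1 + A·e^(−rt)) = 4200/(1 + 8.6998×e^(−0.189×19.6)).
e^(−3.704) = 0.024615; denominator = 1 + 8.6998×0.024615 = 1.2141.
N = 4200/1.2141 = 3459.23.

3459 aphids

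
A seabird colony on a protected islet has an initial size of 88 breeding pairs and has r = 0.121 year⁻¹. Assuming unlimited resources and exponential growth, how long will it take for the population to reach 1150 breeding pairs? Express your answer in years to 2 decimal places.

21.24 years

Set N₀·e^(rt) = 1150: e^(0.121·t) = 1150/88 = 13.068.
0.121·t = ln(13.068) = 2.5702, so t = 2.5702/0.121 = 21.241.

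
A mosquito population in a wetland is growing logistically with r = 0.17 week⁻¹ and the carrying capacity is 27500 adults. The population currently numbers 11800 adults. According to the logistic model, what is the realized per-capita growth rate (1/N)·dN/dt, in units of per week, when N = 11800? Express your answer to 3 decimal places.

(1/N)·dN/dt = r(1 − N/K) = 0.17 × (1 − 11800/27500).
= 0.17 × 0.57091 = 0.097055.

0.097 per week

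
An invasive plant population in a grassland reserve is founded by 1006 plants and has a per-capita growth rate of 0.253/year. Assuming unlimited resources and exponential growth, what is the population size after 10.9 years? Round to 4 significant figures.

N(t) = N₀·e^(rt) = 1006 × e^(0.253×10.9) = 1006 × e^2.758.
e^2.758 ≈ 15.764, so N ≈ 1006 × 15.764 = 15858.1.

15860 plants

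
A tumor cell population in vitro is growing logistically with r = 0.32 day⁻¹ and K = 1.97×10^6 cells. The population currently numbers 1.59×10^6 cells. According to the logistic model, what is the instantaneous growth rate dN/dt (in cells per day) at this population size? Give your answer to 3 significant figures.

98100 cells per day

dN/dt = rN(1 − N/K) = 0.32 × 1.59×10^6 × (1 − 1.59×10^6/1.97×10^6).
1 − 1.59×10^6/1.97×10^6 = 0.19289; dN/dt = 0.32 × 1.59×10^6 × 0.19289 = 98144.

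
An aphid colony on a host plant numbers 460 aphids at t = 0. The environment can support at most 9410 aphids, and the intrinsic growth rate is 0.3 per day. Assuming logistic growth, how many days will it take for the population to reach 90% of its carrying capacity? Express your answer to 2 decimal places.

A = (K − N₀)/N₀ = (9410 − 460)/460 = 19.457.
Solve 9410/(1 + 19.457·e^(−0.3t)) = 8469: 1 + 19.457·e^(−0.3t) = 1.1111, so e^(−0.3t) = 0.00571074.
−0.3·t = ln(0.00571074) = -5.1654, so t = 5.1654/0.3 = 17.218.

17.22 days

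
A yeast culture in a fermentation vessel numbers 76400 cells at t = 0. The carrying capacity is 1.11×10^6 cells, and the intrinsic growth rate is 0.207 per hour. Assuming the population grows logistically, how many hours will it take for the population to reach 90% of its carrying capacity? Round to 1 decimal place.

23.2 hours

A = (K − N₀)/N₀ = (1.11×10^6 − 76400)/76400 = 13.529.
Solve 1.11×10^6/(1 + 13.529·e^(−0.207t)) = 999000: 1 + 13.529·e^(−0.207t) = 1.1111, so e^(−0.207t) = 0.00821293.
−0.207·t = ln(0.00821293) = -4.802, so t = 4.802/0.207 = 23.198.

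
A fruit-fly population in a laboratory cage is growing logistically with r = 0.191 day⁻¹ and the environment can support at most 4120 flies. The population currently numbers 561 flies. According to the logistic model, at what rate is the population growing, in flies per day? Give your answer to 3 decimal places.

92.561 flies per day

dN/dt = rN(1 − N/K) = 0.191 × 561 × (1 − 561/4120).
1 − 561/4120 = 0.86383; dN/dt = 0.191 × 561 × 0.86383 = 92.561.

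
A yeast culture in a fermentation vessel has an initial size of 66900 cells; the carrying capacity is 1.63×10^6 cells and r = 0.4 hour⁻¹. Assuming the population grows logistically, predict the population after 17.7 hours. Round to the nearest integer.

1598560 cells

A = (K − N₀)/N₀ = (1.63×10^6 − 66900)/66900 = 23.365.
N(t) = K/(1 + A·e^(−rt)) = 1.63×10^6/(1 + 23.365×e^(−0.4×17.7)).
e^(−7.08) = 0.00084177; denominator = 1 + 23.365×0.00084177 = 1.0197.
N = 1.63×10^6/1.0197 = 1.59856×10^6.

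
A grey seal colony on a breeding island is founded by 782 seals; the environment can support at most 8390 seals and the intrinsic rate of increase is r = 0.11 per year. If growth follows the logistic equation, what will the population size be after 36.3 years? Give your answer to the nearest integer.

7114 seals

A = (K − N₀)/N₀ = (8390 − 782)/782 = 9.7289.
N(t) = K/(1 + A·e^(−rt)) = 8390/(1 + 9.7289×e^(−0.11×36.3)).
e^(−3.993) = 0.018444; denominator = 1 + 9.7289×0.018444 = 1.1794.
N = 8390/1.1794 = 7113.53.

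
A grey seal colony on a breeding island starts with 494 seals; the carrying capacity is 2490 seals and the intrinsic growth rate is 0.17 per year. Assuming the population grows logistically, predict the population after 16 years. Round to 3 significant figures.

A = (K − N₀)/N₀ = (2490 − 494)/494 = 4.0405.
N(t) = K/(1 + A·e^(−rt)) = 2490/(1 + 4.0405×e^(−0.17×16)).
e^(−2.72) = 0.065875; denominator = 1 + 4.0405×0.065875 = 1.2662.
N = 2490/1.2662 = 1966.57.

1970 seals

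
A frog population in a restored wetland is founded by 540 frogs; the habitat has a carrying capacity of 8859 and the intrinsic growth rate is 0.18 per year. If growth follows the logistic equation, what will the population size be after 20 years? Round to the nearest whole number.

6235 frogs

A = (K − N₀)/N₀ = (8859 − 540)/540 = 15.406.
N(t) = K/(1 + A·e^(−rt)) = 8859/(1 + 15.406×e^(−0.18×20)).
e^(−3.6) = 0.027324; denominator = 1 + 15.406×0.027324 = 1.4209.
N = 8859/1.4209 = 6234.62.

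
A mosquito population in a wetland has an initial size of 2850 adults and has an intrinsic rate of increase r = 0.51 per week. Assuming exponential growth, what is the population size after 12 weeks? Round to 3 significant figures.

N(t) = N₀·e^(rt) = 2850 × e^(0.51×12) = 2850 × e^6.12.
e^6.12 ≈ 454.86, so N ≈ 2850 × 454.86 = 1.296364×10^6.

1300000 adults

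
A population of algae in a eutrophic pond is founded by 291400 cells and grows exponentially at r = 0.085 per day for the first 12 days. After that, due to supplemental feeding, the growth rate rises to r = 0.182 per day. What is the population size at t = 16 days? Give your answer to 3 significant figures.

1670000 cells

Phase 1: N(12) = 291400·e^(0.085×12) = 291400·e^1.02 = 808109.
Phase 2 runs for 16 − 12 = 4 days at r = 0.182.
N(16) = 808109·e^(0.182×4) = 808109·e^0.728 = 1.673541×10^6.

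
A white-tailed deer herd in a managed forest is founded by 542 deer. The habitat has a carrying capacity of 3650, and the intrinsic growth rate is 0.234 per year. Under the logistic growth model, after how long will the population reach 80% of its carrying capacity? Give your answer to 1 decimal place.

13.4 years

A = (K − N₀)/N₀ = (3650 − 542)/542 = 5.7343.
Solve 3650/(1 + 5.7343·e^(−0.234t)) = 2920: 1 + 5.7343·e^(−0.234t) = 1.25, so e^(−0.234t) = 0.0435972.
−0.234·t = ln(0.0435972) = -3.1328, so t = 3.1328/0.234 = 13.388.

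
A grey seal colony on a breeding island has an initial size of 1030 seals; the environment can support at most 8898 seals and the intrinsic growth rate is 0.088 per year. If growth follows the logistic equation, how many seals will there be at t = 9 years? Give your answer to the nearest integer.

A = (K − N₀)/N₀ = (8898 − 1030)/1030 = 7.6388.
N(t) = K/(1 + A·e^(−rt)) = 8898/(1 + 7.6388×e^(−0.088×9)).
e^(−0.792) = 0.45294; denominator = 1 + 7.6388×0.45294 = 4.4599.
N = 8898/4.4599 = 1995.1.

1995 seals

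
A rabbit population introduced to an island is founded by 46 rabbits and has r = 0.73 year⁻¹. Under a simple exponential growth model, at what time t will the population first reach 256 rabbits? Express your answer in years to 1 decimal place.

Set N₀·e^(rt) = 256: e^(0.73·t) = 256/46 = 5.5652.
0.73·t = ln(5.5652) = 1.7165, so t = 1.7165/0.73 = 2.3514.

2.4 years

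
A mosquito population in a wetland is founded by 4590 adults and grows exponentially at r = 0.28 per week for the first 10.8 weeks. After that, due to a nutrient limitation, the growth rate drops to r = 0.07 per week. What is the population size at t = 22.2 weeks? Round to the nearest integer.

Phase 1: N(10.8) = 4590·e^(0.28×10.8) = 4590·e^3.024 = 94432.
Phase 2 runs for 22.2 − 10.8 = 11.4 weeks at r = 0.07.
N(22.2) = 94432·e^(0.07×11.4) = 94432·e^0.798 = 209742.

209742 adults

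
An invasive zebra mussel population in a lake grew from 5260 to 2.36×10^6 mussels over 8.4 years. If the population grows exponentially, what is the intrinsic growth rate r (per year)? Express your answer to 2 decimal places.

0.73 per year

From N(t) = N₀·e^(rt): e^(r·8.4) = 2.36×10^6/5260 = 448.67.
r·8.4 = ln(448.67) = 6.1063, so r = 6.1063/8.4 = 0.72694.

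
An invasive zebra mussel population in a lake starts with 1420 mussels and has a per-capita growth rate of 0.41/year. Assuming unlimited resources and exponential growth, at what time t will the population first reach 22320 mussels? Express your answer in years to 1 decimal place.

6.7 years

Set N₀·e^(rt) = 22320: e^(0.41·t) = 22320/1420 = 15.718.
0.41·t = ln(15.718) = 2.7548, so t = 2.7548/0.41 = 6.7191.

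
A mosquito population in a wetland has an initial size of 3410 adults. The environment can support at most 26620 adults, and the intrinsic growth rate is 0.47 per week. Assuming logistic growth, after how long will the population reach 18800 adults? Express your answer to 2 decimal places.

5.95 weeks

A = (K − N₀)/N₀ = (26620 − 3410)/3410 = 6.8065.
Solve 26620/(1 + 6.8065·e^(−0.47t)) = 18800: 1 + 6.8065·e^(−0.47t) = 1.416, so e^(−0.47t) = 0.0611122.
−0.47·t = ln(0.0611122) = -2.795, so t = 2.795/0.47 = 5.9469.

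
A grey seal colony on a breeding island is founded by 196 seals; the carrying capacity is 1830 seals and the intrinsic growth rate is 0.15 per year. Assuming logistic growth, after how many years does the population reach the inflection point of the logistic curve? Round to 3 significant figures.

14.1 years

Logistic growth is fastest at N = K/2 = 915.
A = (K − N₀)/N₀ = 8.3367. Set K/(1 + A·e^(−rt)) = K/2 → A·e^(−rt) = 1.
e^(−0.15t) = 1/8.3367 = 0.119951, so t = ln(8.3367)/0.15 = 2.1207/0.15 = 14.138.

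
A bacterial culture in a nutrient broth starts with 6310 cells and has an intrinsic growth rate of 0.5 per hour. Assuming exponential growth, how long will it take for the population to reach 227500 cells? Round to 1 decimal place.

7.2 hours

Set N₀·e^(rt) = 227500: e^(0.5·t) = 227500/6310 = 36.054.
0.5·t = ln(36.054) = 3.585, so t = 3.585/0.5 = 7.17.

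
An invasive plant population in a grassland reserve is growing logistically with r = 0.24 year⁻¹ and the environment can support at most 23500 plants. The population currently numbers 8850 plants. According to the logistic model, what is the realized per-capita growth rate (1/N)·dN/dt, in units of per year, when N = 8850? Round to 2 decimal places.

0.15 per year

(1/N)·dN/dt = r(1 − N/K) = 0.24 × (1 − 8850/23500).
= 0.24 × 0.6234 = 0.14962.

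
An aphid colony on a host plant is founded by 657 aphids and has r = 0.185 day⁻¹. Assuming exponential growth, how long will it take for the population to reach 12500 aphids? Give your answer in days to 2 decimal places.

15.92 days

Set N₀·e^(rt) = 12500: e^(0.185·t) = 12500/657 = 19.026.
0.185·t = ln(19.026) = 2.9458, so t = 2.9458/0.185 = 15.923.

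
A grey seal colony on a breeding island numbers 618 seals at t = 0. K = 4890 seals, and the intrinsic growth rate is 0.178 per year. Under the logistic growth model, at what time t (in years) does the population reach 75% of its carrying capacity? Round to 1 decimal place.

17.0 years

A = (K − N₀)/N₀ = (4890 − 618)/618 = 6.9126.
Solve 4890/(1 + 6.9126·e^(−0.178t)) = 3667.5: 1 + 6.9126·e^(−0.178t) = 1.3333, so e^(−0.178t) = 0.048221.
−0.178·t = ln(0.048221) = -3.032, so t = 3.032/0.178 = 17.033.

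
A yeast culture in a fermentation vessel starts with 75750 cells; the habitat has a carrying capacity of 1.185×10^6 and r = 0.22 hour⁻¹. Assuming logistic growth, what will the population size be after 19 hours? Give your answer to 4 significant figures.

968100 cells

A = (K − N₀)/N₀ = (1.185×10^6 − 75750)/75750 = 14.644.
N(t) = K/(1 + A·e^(−rt)) = 1.185×10^6/(1 + 14.644×e^(−0.22×19)).
e^(−4.18) = 0.015299; denominator = 1 + 14.644×0.015299 = 1.224.
N = 1.185×10^6/1.224 = 968118.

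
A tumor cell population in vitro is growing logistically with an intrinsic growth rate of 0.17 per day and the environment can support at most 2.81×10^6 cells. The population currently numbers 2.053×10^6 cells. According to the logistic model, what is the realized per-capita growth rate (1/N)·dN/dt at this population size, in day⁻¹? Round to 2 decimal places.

(1/N)·dN/dt = r(1 − N/K) = 0.17 × (1 − 2.053×10^6/2.81×10^6).
= 0.17 × 0.2694 = 0.045797.

0.05 per day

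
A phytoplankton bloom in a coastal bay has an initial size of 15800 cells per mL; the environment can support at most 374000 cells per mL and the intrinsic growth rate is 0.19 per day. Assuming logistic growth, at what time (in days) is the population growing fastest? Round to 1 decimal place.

Logistic growth is fastest at N = K/2 = 187000.
A = (K − N₀)/N₀ = 22.671. Set K/(1 + A·e^(−rt)) = K/2 → A·e^(−rt) = 1.
e^(−0.19t) = 1/22.671 = 0.0441094, so t = ln(22.671)/0.19 = 3.1211/0.19 = 16.427.

16.4 days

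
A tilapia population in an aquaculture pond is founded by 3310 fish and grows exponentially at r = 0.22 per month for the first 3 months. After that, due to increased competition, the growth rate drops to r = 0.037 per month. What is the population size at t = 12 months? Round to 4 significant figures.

8935 fish

Phase 1: N(3) = 3310·e^(0.22×3) = 3310·e^0.66 = 6404.16.
Phase 2 runs for 12 − 3 = 9 months at r = 0.037.
N(12) = 6404.16·e^(0.037×9) = 6404.16·e^0.333 = 8934.75.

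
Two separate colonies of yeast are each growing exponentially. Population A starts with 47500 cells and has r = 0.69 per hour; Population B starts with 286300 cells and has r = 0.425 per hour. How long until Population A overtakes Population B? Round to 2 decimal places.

6.78 hours

Set 47500·e^(0.69t) = 286300·e^(0.425t).
e^((0.69 − 0.425)t) = 286300/47500 → e^(0.265·t) = 6.0274.
0.265·t = ln(6.0274) = 1.7963, so t = 1.7963/0.265 = 6.7785.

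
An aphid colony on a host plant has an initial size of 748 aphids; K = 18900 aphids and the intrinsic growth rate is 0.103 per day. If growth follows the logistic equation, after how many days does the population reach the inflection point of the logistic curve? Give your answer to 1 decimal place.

31.0 days

Logistic growth is fastest at N = K/2 = 9450.
A = (K − N₀)/N₀ = 24.267. Set K/(1 + A·e^(−rt)) = K/2 → A·e^(−rt) = 1.
e^(−0.103t) = 1/24.267 = 0.0412076, so t = ln(24.267)/0.103 = 3.1891/0.103 = 30.962.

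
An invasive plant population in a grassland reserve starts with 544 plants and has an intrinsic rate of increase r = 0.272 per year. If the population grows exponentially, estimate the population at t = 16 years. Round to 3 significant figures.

42200 plants

N(t) = N₀·e^(rt) = 544 × e^(0.272×16) = 544 × e^4.352.
e^4.352 ≈ 77.634, so N ≈ 544 × 77.634 = 42232.7.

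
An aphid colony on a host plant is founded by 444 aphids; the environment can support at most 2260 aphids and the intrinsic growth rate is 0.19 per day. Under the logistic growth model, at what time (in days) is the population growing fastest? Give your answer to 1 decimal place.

7.4 days

Logistic growth is fastest at N = K/2 = 1130.
A = (K − N₀)/N₀ = 4.0901. Set K/(1 + A·e^(−rt)) = K/2 → A·e^(−rt) = 1.
e^(−0.19t) = 1/4.0901 = 0.244493, so t = ln(4.0901)/0.19 = 1.4086/0.19 = 7.4135.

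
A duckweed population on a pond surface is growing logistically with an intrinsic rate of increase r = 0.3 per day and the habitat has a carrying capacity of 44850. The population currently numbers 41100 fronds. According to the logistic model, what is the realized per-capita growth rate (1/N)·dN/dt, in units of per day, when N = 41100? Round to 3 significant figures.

(1/N)·dN/dt = r(1 − N/K) = 0.3 × (1 − 41100/44850).
= 0.3 × 0.083612 = 0.025084.

0.0251 per day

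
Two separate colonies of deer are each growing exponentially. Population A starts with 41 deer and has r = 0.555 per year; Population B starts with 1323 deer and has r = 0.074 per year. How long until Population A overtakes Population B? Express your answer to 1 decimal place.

Set 41·e^(0.555t) = 1323·e^(0.074t).
e^((0.555 − 0.074)t) = 1323/41 → e^(0.481·t) = 32.268.
0.481·t = ln(32.268) = 3.4741, so t = 3.4741/0.481 = 7.2226.

7.2 years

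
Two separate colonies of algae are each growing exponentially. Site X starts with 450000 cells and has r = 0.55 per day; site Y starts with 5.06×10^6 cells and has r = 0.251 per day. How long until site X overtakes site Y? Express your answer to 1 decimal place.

8.1 days

Set 450000·e^(0.55t) = 5.06×10^6·e^(0.251t).
e^((0.55 − 0.251)t) = 5.06×10^6/450000 → e^(0.299·t) = 11.244.
0.299·t = ln(11.244) = 2.4199, so t = 2.4199/0.299 = 8.0932.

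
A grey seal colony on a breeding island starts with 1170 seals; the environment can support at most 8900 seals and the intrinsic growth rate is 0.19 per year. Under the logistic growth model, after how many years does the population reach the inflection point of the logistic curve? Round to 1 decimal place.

9.9 years

Logistic growth is fastest at N = K/2 = 4450.
A = (K − N₀)/N₀ = 6.6068. Set K/(1 + A·e^(−rt)) = K/2 → A·e^(−rt) = 1.
e^(−0.19t) = 1/6.6068 = 0.151358, so t = ln(6.6068)/0.19 = 1.8881/0.19 = 9.9374.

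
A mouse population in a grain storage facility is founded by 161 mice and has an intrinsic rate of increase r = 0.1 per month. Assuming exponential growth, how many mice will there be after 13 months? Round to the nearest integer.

591 mice

N(t) = N₀·e^(rt) = 161 × e^(0.1×13) = 161 × e^1.3.
e^1.3 ≈ 3.6693, so N ≈ 161 × 3.6693 = 590.757.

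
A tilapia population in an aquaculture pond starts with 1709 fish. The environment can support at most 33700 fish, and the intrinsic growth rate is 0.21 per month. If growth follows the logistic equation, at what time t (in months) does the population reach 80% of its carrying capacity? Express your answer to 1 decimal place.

20.6 months

A = (K − N₀)/N₀ = (33700 − 1709)/1709 = 18.719.
Solve 33700/(1 + 18.719·e^(−0.21t)) = 26960: 1 + 18.719·e^(−0.21t) = 1.25, so e^(−0.21t) = 0.0133553.
−0.21·t = ln(0.0133553) = -4.3158, so t = 4.3158/0.21 = 20.552.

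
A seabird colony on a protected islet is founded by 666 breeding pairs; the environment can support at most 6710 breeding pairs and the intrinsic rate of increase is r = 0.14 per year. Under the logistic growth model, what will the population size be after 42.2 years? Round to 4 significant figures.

6548 breeding pairs

A = (K − N₀)/N₀ = (6710 − 666)/666 = 9.0751.
N(t) = K/(1 + A·e^(−rt)) = 6710/(1 + 9.0751×e^(−0.14×42.2)).
e^(−5.908) = 0.0027176; denominator = 1 + 9.0751×0.0027176 = 1.0247.
N = 6710/1.0247 = 6548.5.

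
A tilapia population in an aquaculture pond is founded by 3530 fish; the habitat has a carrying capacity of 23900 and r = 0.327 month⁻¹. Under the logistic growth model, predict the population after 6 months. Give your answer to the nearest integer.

13196 fish

A = (K − N₀)/N₀ = (23900 − 3530)/3530 = 5.7705.
N(t) = K/(1 + A·e^(−rt)) = 23900/(1 + 5.7705×e^(−0.327×6)).
e^(−1.962) = 0.14058; denominator = 1 + 5.7705×0.14058 = 1.8112.
N = 23900/1.8112 = 13195.6.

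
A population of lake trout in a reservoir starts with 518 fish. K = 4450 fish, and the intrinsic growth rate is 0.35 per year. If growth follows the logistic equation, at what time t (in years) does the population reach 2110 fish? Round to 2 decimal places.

A = (K − N₀)/N₀ = (4450 − 518)/518 = 7.5907.
Solve 4450/(1 + 7.5907·e^(−0.35t)) = 2110: 1 + 7.5907·e^(−0.35t) = 2.109, so e^(−0.35t) = 0.1461.
−0.35·t = ln(0.1461) = -1.9235, so t = 1.9235/0.35 = 5.4956.

5.50 years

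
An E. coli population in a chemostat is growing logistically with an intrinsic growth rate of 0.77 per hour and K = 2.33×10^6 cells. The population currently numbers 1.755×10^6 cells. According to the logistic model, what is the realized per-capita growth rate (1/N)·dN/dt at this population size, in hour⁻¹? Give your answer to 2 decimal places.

(1/N)·dN/dt = r(1 − N/K) = 0.77 × (1 − 1.755×10^6/2.33×10^6).
= 0.77 × 0.24678 = 0.19002.

0.19 per hour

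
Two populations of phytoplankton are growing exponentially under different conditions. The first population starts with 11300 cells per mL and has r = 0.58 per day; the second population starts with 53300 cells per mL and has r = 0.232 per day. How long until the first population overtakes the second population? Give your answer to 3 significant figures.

Set 11300·e^(0.58t) = 53300·e^(0.232t).
e^((0.58 − 0.232)t) = 53300/11300 → e^(0.348·t) = 4.7168.
0.348·t = ln(4.7168) = 1.5511, so t = 1.5511/0.348 = 4.4573.

4.46 days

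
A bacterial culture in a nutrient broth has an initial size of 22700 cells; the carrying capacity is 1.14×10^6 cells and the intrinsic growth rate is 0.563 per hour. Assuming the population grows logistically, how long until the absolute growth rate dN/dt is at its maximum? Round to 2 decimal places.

Logistic growth is fastest at N = K/2 = 570000.
A = (K − N₀)/N₀ = 49.22. Set K/(1 + A·e^(−rt)) = K/2 → A·e^(−rt) = 1.
e^(−0.563t) = 1/49.22 = 0.0203168, so t = ln(49.22)/0.563 = 3.8963/0.563 = 6.9206.

6.92 hours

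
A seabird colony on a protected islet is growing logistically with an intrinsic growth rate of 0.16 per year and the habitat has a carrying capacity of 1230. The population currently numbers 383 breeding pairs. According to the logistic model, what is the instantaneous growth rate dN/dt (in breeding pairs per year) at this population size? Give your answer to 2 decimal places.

dN/dt = rN(1 − N/K) = 0.16 × 383 × (1 − 383/1230).
1 − 383/1230 = 0.68862; dN/dt = 0.16 × 383 × 0.68862 = 42.199.

42.20 breeding pairs per year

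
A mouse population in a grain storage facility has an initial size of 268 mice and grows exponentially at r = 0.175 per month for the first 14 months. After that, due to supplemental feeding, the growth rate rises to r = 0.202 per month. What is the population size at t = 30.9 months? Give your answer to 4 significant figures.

Phase 1: N(14) = 268·e^(0.175×14) = 268·e^2.45 = 3105.68.
Phase 2 runs for 30.9 − 14 = 16.9 months at r = 0.202.
N(30.9) = 3105.68·e^(0.202×16.9) = 3105.68·e^3.414 = 94351.9.

94350 mice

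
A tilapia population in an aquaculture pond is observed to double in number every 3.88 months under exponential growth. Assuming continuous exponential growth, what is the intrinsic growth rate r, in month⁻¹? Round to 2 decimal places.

r = ln(2)/t_d = 0.6931/3.88 = 0.17865.

0.18 per month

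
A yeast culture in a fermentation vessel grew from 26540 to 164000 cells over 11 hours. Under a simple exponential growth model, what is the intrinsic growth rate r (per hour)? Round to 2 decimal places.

0.17 per hour

From N(t) = N₀·e^(rt): e^(r·11) = 164000/26540 = 6.1794.
r·11 = ln(6.1794) = 1.8212, so r = 1.8212/11 = 0.16556.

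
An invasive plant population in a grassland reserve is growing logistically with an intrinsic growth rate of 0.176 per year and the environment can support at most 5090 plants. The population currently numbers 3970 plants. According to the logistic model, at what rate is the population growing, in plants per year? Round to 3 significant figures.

dN/dt = rN(1 − N/K) = 0.176 × 3970 × (1 − 3970/5090).
1 − 3970/5090 = 0.22004; dN/dt = 0.176 × 3970 × 0.22004 = 153.75.

154 plants per year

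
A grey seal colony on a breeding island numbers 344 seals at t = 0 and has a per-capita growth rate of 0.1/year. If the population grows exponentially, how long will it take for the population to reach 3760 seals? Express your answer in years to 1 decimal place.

23.9 years

Set N₀·e^(rt) = 3760: e^(0.1·t) = 3760/344 = 10.93.
0.1·t = ln(10.93) = 2.3915, so t = 2.3915/0.1 = 23.915.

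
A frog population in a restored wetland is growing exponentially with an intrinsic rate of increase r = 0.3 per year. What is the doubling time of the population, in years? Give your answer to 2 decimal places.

Doubling time t_d = ln(2)/r = 0.6931/0.3 = 2.3105.

2.31 years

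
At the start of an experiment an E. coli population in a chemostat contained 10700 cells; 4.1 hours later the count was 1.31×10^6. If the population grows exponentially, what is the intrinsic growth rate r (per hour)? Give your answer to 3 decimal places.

1.173 per hour

From N(t) = N₀·e^(rt): e^(r·4.1) = 1.31×10^6/10700 = 122.43.
r·4.1 = ln(122.43) = 4.8075, so r = 4.8075/4.1 = 1.1726.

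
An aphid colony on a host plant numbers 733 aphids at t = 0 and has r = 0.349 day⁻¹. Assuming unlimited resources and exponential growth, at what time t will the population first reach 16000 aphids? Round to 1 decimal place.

8.8 days

Set N₀·e^(rt) = 16000: e^(0.349·t) = 16000/733 = 21.828.
0.349·t = ln(21.828) = 3.0832, so t = 3.0832/0.349 = 8.8344.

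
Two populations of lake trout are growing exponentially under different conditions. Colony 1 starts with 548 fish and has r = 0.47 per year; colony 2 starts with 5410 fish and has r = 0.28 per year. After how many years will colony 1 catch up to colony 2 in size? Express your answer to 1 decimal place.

Set 548·e^(0.47t) = 5410·e^(0.28t).
e^((0.47 − 0.28)t) = 5410/548 → e^(0.19·t) = 9.8723.
0.19·t = ln(9.8723) = 2.2897, so t = 2.2897/0.19 = 12.051.

12.1 years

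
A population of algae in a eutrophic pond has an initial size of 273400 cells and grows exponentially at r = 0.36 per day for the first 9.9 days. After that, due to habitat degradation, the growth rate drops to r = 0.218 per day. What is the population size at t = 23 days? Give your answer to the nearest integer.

Phase 1: N(9.9) = 273400·e^(0.36×9.9) = 273400·e^3.564 = 9.65215×10^6.
Phase 2 runs for 23 − 9.9 = 13.1 days at r = 0.218.
N(23) = 9.65215×10^6·e^(0.218×13.1) = 9.65215×10^6·e^2.856 = 1.678349×10^8.

167834881 cells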